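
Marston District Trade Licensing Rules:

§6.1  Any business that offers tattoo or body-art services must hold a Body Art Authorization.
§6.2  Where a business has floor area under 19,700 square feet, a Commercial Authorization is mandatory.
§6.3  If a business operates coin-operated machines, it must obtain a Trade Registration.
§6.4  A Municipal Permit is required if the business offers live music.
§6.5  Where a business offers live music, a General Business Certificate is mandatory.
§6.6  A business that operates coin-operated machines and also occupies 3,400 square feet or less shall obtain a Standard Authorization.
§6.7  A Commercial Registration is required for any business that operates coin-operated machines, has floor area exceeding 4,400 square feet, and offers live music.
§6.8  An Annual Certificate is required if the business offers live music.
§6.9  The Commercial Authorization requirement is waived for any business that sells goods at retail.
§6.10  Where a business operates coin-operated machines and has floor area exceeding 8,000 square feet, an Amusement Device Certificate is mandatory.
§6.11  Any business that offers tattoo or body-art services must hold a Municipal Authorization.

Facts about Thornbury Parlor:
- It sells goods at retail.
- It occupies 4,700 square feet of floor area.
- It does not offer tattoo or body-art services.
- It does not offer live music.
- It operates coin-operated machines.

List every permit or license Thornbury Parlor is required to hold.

Trade Registration

§6.1 does not offer tattoo or body-art services → Body Art Authorization not required.
§6.2 floor area 4,700 square feet < 19,700 square feet → Commercial Authorization required.
§6.3 operates coin-operated machines → Trade Registration required.
§6.4 does not offer live music → Municipal Permit not required.
§6.5 does not offer live music → General Business Certificate not required.
§6.6 operates coin-operated machines; floor area 4,700 square feet > 3,400 square feet → Standard Authorization not required.
§6.7 operates coin-operated machines; floor area 4,700 square feet > 4,400 square feet; does not offer live music → Commercial Registration not required.
§6.8 does not offer live music → Annual Certificate not required.
§6.9 sells goods at retail → exempt from Commercial Authorization.
§6.10 operates coin-operated machines; floor area 4,700 square feet ≤ 8,000 square feet → Amusement Device Certificate not required.
§6.11 does not offer tattoo or body-art services → Municipal Authorization not required.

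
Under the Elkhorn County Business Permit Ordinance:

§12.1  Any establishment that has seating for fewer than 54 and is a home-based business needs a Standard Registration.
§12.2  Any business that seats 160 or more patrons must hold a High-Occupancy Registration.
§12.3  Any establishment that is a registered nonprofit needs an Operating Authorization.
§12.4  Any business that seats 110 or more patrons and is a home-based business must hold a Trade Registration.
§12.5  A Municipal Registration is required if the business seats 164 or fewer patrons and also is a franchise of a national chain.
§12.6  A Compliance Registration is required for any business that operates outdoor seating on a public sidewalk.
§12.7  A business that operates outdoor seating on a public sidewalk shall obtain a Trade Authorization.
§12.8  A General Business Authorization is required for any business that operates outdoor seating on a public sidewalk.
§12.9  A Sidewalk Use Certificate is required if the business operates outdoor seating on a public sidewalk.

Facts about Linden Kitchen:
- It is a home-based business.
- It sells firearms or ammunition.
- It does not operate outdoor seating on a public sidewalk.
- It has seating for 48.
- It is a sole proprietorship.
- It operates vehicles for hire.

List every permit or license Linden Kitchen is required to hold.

Standard Registration

§12.1 seating 48 < 54; is a home-based business → Standard Registration required.
§12.2 seating 48 < 160 → High-Occupancy Registration not required.
§12.3 is a sole proprietorship (not: is a registered nonprofit) → Operating Authorization not required.
§12.4 seating 48 < 110; is a home-based business → Trade Registration not required.
§12.5 seating 48 ≤ 164; is a sole proprietorship (not: is a franchise of a national chain) → Municipal Registration not required.
§12.6 does not operate outdoor seating on a public sidewalk → Compliance Registration not required.
§12.7 does not operate outdoor seating on a public sidewalk → Trade Authorization not required.
§12.8 does not operate outdoor seating on a public sidewalk → General Business Authorization not required.
§12.9 does not operate outdoor seating on a public sidewalk → Sidewalk Use Certificate not required.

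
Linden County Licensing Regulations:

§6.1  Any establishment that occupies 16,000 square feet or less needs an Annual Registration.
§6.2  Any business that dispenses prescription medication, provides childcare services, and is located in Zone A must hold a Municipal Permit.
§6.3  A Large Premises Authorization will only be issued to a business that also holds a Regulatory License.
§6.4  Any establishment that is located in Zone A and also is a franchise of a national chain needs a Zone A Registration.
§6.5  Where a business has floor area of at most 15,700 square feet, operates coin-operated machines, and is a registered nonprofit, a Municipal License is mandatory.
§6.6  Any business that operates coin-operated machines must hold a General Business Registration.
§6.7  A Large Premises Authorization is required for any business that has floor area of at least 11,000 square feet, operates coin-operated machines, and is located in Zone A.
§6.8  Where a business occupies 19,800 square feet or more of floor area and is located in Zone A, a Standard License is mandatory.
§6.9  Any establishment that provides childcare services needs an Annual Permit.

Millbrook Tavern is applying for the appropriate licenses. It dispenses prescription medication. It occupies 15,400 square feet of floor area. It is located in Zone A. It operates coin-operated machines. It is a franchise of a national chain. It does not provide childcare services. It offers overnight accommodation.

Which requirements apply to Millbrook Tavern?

Annual Registration, General Business Registration, Large Premises Authorization, Regulatory License, Zone A Registration

§6.1 floor area 15,400 square feet ≤ 16,000 square feet → Annual Registration required.
§6.2 dispenses prescription medication; does not provide childcare services; is located in Zone A → Municipal Permit not required.
§6.3 Large Premises Authorization is required → Regulatory License also required.
§6.4 is located in Zone A; is a franchise of a national chain → Zone A Registration required.
§6.5 floor area 15,400 square feet ≤ 15,700 square feet; operates coin-operated machines; is a franchise of a national chain (not: is a registered nonprofit) → Municipal License not required.
§6.6 operates coin-operated machines → General Business Registration required.
§6.7 floor area 15,400 square feet ≥ 11,000 square feet; operates coin-operated machines; is located in Zone A → Large Premises Authorization required.
§6.8 floor area 15,400 square feet < 19,800 square feet; is located in Zone A → Standard License not required.
§6.9 does not provide childcare services → Annual Permit not required.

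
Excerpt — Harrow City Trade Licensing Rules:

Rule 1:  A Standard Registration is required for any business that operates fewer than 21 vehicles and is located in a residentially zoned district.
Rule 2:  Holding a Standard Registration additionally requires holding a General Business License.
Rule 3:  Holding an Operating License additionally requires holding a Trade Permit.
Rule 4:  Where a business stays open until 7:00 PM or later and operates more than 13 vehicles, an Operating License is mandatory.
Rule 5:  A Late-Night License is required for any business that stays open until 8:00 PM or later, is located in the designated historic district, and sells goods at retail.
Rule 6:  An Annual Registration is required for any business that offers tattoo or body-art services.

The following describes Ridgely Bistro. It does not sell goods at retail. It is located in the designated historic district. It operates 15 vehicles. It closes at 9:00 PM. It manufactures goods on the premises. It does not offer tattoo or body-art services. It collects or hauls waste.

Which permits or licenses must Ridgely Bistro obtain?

Rule 1: vehicles 15 < 21; is located in the designated historic district (not: is located in a residentially zoned district) → Standard Registration not required.
Rule 2: Standard Registration is not required → no effect.
Rule 3: Operating License is required → Trade Permit also required.
Rule 4: closes 9:00 PM, after 7:00 PM; vehicles 15 > 13 → Operating License required.
Rule 5: closes 9:00 PM, after 8:00 PM; is located in the designated historic district; does not sell goods at retail → Late-Night License not required.
Rule 6: does not offer tattoo or body-art services → Annual Registration not required.

Operating License, Trade Permit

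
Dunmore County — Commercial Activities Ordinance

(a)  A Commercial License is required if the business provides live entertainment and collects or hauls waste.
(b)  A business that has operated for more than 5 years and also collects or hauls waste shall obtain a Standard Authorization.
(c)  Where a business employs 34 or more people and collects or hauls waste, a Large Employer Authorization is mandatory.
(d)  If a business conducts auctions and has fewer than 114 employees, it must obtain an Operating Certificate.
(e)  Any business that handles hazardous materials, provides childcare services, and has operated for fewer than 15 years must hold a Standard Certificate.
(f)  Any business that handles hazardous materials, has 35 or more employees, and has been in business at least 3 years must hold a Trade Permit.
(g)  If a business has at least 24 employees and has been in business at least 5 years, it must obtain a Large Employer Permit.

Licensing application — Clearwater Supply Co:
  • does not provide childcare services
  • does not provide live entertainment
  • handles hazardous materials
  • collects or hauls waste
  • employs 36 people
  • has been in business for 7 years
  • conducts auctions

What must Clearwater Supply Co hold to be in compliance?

(a) does not provide live entertainment; collects or hauls waste → Commercial License not required.
(b) years in business 7 > 5; collects or hauls waste → Standard Authorization required.
(c) employees 36 ≥ 34; collects or hauls waste → Large Employer Authorization required.
(d) conducts auctions; employees 36 < 114 → Operating Certificate required.
(e) handles hazardous materials; does not provide childcare services; years in business 7 < 15 → Standard Certificate not required.
(f) handles hazardous materials; employees 36 ≥ 35; years in business 7 ≥ 3 → Trade Permit required.
(g) employees 36 ≥ 24; years in business 7 ≥ 5 → Large Employer Permit required.

Large Employer Authorization, Large Employer Permit, Operating Certificate, Standard Authorization, Trade Permit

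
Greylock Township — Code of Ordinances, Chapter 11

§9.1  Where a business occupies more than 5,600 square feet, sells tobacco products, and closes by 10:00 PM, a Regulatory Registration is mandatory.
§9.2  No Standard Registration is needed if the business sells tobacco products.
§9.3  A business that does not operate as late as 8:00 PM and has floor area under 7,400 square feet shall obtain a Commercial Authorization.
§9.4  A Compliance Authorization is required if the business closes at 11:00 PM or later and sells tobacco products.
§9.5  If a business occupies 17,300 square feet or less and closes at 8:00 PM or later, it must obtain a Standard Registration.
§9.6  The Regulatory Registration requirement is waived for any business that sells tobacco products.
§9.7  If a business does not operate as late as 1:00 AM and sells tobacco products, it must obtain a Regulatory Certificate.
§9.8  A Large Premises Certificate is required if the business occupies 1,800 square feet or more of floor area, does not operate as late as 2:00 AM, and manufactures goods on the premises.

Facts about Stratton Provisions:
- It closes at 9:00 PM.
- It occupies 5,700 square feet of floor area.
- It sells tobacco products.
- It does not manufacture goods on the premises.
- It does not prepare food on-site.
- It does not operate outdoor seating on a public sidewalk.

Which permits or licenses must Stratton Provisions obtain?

§9.1 floor area 5,700 square feet > 5,600 square feet; sells tobacco products; closes 9:00 PM, at/before 10:00 PM → Regulatory Registration required.
§9.2 sells tobacco products → exempt from Standard Registration.
§9.3 closes 9:00 PM, after 8:00 PM; floor area 5,700 square feet < 7,400 square feet → Commercial Authorization not required.
§9.4 closes 9:00 PM, at/before 11:00 PM; sells tobacco products → Compliance Authorization not required.
§9.5 floor area 5,700 square feet ≤ 17,300 square feet; closes 9:00 PM, after 8:00 PM → Standard Registration required.
§9.6 sells tobacco products → exempt from Regulatory Registration.
§9.7 closes 9:00 PM, at/before 1:00 AM; sells tobacco products → Regulatory Certificate required.
§9.8 floor area 5,700 square feet ≥ 1,800 square feet; closes 9:00 PM, at/before 2:00 AM; does not manufacture goods on the premises → Large Premises Certificate not required.

Regulatory Certificate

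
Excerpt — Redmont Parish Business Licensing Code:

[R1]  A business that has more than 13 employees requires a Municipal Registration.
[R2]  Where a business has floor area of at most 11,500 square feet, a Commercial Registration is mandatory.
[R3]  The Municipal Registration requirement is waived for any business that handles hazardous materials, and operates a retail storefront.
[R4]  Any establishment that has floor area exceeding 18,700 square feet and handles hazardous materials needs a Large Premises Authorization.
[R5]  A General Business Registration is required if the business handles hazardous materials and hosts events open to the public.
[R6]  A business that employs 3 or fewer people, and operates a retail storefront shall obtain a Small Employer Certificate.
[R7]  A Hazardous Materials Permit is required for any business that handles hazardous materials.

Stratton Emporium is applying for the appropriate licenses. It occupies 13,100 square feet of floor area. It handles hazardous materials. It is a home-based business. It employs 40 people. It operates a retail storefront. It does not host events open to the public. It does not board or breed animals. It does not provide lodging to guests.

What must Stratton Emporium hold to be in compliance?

Hazardous Materials Permit

[R1] employees 40 > 13 → Municipal Registration required.
[R2] floor area 13,100 square feet > 11,500 square feet → Commercial Registration not required.
[R3] handles hazardous materials; operates a retail storefront → exempt from Municipal Registration.
[R4] floor area 13,100 square feet ≤ 18,700 square feet; handles hazardous materials → Large Premises Authorization not required.
[R5] handles hazardous materials; does not host events open to the public → General Business Registration not required.
[R6] employees 40 > 3; operates a retail storefront → Small Employer Certificate not required.
[R7] handles hazardous materials → Hazardous Materials Permit required.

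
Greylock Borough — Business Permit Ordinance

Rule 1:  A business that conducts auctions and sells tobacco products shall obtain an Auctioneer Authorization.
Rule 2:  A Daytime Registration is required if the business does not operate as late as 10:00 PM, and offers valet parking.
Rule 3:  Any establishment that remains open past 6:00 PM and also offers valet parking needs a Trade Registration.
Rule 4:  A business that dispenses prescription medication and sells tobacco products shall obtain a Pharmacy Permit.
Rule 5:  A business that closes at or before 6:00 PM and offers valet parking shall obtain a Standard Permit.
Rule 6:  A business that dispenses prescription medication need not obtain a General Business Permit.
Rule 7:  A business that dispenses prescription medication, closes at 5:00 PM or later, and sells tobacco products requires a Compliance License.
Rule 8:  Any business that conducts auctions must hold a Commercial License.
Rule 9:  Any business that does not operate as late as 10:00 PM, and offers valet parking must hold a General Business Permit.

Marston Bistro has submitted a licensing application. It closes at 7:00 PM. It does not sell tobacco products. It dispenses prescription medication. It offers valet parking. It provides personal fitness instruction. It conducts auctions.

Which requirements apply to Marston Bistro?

Commercial License, Daytime Registration, Trade Registration

Rule 1: conducts auctions; does not sell tobacco products → Auctioneer Authorization not required.
Rule 2: closes 7:00 PM, at/before 10:00 PM; offers valet parking → Daytime Registration required.
Rule 3: closes 7:00 PM, after 6:00 PM; offers valet parking → Trade Registration required.
Rule 4: dispenses prescription medication; does not sell tobacco products → Pharmacy Permit not required.
Rule 5: closes 7:00 PM, after 6:00 PM; offers valet parking → Standard Permit not required.
Rule 6: dispenses prescription medication → exempt from General Business Permit.
Rule 7: dispenses prescription medication; closes 7:00 PM, after 5:00 PM; does not sell tobacco products → Compliance License not required.
Rule 8: conducts auctions → Commercial License required.
Rule 9: closes 7:00 PM, at/before 10:00 PM; offers valet parking → General Business Permit required.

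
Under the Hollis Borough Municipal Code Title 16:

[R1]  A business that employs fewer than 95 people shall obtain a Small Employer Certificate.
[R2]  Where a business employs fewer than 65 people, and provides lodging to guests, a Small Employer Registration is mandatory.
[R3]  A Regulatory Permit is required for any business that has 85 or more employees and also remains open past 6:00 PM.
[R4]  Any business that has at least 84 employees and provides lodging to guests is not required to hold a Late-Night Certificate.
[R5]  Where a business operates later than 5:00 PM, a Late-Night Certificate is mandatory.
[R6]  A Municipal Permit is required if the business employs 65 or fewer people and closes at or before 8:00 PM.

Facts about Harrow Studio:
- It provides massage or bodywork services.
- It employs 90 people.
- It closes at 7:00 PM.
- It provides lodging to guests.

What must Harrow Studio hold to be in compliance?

[R1] employees 90 < 95 → Small Employer Certificate required.
[R2] employees 90 ≥ 65; provides lodging to guests → Small Employer Registration not required.
[R3] employees 90 ≥ 85; closes 7:00 PM, after 6:00 PM → Regulatory Permit required.
[R4] employees 90 ≥ 84; provides lodging to guests → exempt from Late-Night Certificate.
[R5] closes 7:00 PM, after 5:00 PM → Late-Night Certificate required.
[R6] employees 90 > 65; closes 7:00 PM, at/before 8:00 PM → Municipal Permit not required.

Regulatory Permit, Small Employer Certificate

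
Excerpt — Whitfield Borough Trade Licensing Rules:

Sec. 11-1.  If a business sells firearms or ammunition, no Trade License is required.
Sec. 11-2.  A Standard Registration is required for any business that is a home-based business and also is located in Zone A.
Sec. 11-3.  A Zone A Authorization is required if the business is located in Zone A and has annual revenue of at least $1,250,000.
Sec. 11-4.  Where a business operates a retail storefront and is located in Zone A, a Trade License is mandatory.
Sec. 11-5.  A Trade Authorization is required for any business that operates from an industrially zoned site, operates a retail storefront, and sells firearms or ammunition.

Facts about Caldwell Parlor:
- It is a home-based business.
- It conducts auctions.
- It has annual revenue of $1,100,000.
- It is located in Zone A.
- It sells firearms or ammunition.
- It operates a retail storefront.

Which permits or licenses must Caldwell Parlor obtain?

Standard Registration

Sec. 11-1. sells firearms or ammunition → exempt from Trade License.
Sec. 11-2. is a home-based business; is located in Zone A → Standard Registration required.
Sec. 11-3. is located in Zone A; revenue $1,100,000 < $1,250,000 → Zone A Authorization not required.
Sec. 11-4. operates a retail storefront; is located in Zone A → Trade License required.
Sec. 11-5. is a home-based business (not: operates from an industrially zoned site); operates a retail storefront; sells firearms or ammunition → Trade Authorization not required.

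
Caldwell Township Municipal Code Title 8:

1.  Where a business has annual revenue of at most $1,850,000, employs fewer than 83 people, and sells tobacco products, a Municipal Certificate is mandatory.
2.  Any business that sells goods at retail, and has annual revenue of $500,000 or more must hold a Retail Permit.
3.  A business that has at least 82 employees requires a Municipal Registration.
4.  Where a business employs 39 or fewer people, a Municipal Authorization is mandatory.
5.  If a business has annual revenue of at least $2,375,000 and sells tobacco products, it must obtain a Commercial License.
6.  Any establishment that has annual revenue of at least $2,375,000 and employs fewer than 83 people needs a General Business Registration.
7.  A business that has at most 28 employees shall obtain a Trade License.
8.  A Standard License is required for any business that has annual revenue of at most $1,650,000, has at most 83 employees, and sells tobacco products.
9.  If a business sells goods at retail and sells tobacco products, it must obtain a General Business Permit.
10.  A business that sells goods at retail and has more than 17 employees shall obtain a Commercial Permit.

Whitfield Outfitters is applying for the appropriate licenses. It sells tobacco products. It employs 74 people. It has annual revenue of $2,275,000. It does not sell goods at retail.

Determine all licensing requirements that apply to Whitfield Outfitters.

None

1. revenue $2,275,000 > $1,850,000; employees 74 < 83; sells tobacco products → Municipal Certificate not required.
2. does not sell goods at retail; revenue $2,275,000 ≥ $500,000 → Retail Permit not required.
3. employees 74 < 82 → Municipal Registration not required.
4. employees 74 > 39 → Municipal Authorization not required.
5. revenue $2,275,000 < $2,375,000; sells tobacco products → Commercial License not required.
6. revenue $2,275,000 < $2,375,000; employees 74 < 83 → General Business Registration not required.
7. employees 74 > 28 → Trade License not required.
8. revenue $2,275,000 > $1,650,000; employees 74 ≤ 83; sells tobacco products → Standard License not required.
9. does not sell goods at retail; sells tobacco products → General Business Permit not required.
10. does not sell goods at retail; employees 74 > 17 → Commercial Permit not required.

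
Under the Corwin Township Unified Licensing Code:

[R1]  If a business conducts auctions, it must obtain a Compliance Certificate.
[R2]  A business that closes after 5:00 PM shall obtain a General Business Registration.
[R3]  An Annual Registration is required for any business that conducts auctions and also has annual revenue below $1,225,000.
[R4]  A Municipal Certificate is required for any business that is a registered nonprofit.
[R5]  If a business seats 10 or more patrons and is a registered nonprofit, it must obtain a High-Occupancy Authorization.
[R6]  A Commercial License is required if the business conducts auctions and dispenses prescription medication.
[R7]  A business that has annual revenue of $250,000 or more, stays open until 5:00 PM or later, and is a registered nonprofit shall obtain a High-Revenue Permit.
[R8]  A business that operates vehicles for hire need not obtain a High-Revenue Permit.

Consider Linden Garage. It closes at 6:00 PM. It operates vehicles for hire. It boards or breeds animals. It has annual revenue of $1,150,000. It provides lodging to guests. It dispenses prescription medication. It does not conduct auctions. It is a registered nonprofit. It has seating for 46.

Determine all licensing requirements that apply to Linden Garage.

General Business Registration, High-Occupancy Authorization, Municipal Certificate

[R1] does not conduct auctions → Compliance Certificate not required.
[R2] closes 6:00 PM, after 5:00 PM → General Business Registration required.
[R3] does not conduct auctions; revenue $1,150,000 < $1,225,000 → Annual Registration not required.
[R4] is a registered nonprofit → Municipal Certificate required.
[R5] seating 46 ≥ 10; is a registered nonprofit → High-Occupancy Authorization required.
[R6] does not conduct auctions; dispenses prescription medication → Commercial License not required.
[R7] revenue $1,150,000 ≥ $250,000; closes 6:00 PM, after 5:00 PM; is a registered nonprofit → High-Revenue Permit required.
[R8] operates vehicles for hire → exempt from High-Revenue Permit.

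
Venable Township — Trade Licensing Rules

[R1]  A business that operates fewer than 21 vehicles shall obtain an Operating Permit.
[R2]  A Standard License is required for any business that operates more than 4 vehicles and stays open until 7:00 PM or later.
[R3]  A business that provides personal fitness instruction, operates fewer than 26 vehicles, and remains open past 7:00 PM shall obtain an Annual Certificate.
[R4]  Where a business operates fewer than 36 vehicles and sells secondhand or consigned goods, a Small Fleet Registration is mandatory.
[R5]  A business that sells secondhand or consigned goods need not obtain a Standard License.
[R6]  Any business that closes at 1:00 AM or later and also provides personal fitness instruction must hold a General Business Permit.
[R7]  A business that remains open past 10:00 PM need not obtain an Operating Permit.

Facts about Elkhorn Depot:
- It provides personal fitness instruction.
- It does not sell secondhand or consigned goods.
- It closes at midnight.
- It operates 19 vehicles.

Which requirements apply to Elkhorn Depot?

[R1] vehicles 19 < 21 → Operating Permit required.
[R2] vehicles 19 > 4; closes midnight, after 7:00 PM → Standard License required.
[R3] provides personal fitness instruction; vehicles 19 < 26; closes midnight, after 7:00 PM → Annual Certificate required.
[R4] vehicles 19 < 36; does not sell secondhand or consigned goods → Small Fleet Registration not required.
[R5] does not sell secondhand or consigned goods → Standard License exemption does not apply.
[R6] closes midnight, at/before 1:00 AM; provides personal fitness instruction → General Business Permit not required.
[R7] closes midnight, after 10:00 PM → exempt from Operating Permit.

Annual Certificate, Standard License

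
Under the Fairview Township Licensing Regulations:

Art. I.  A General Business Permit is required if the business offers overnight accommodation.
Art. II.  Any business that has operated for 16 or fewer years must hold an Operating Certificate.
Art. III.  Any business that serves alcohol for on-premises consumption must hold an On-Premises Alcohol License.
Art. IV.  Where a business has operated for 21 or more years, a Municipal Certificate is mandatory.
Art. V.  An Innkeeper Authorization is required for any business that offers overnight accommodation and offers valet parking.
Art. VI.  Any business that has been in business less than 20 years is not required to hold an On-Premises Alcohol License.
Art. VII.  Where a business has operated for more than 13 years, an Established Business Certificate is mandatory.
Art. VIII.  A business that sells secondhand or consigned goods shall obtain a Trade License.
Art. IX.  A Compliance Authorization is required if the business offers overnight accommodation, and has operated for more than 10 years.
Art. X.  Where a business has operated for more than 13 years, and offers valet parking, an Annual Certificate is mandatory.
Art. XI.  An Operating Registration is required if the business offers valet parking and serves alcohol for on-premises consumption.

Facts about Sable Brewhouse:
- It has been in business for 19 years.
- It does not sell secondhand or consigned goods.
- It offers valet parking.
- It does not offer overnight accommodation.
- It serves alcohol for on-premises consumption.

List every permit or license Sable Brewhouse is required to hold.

Annual Certificate, Established Business Certificate, Operating Registration

Art. I. does not offer overnight accommodation → General Business Permit not required.
Art. II. years in business 19 > 16 → Operating Certificate not required.
Art. III. serves alcohol for on-premises consumption → On-Premises Alcohol License required.
Art. IV. years in business 19 < 21 → Municipal Certificate not required.
Art. V. does not offer overnight accommodation; offers valet parking → Innkeeper Authorization not required.
Art. VI. years in business 19 < 20 → exempt from On-Premises Alcohol License.
Art. VII. years in business 19 > 13 → Established Business Certificate required.
Art. VIII. does not sell secondhand or consigned goods → Trade License not required.
Art. IX. does not offer overnight accommodation; years in business 19 > 10 → Compliance Authorization not required.
Art. X. years in business 19 > 13; offers valet parking → Annual Certificate required.
Art. XI. offers valet parking; serves alcohol for on-premises consumption → Operating Registration required.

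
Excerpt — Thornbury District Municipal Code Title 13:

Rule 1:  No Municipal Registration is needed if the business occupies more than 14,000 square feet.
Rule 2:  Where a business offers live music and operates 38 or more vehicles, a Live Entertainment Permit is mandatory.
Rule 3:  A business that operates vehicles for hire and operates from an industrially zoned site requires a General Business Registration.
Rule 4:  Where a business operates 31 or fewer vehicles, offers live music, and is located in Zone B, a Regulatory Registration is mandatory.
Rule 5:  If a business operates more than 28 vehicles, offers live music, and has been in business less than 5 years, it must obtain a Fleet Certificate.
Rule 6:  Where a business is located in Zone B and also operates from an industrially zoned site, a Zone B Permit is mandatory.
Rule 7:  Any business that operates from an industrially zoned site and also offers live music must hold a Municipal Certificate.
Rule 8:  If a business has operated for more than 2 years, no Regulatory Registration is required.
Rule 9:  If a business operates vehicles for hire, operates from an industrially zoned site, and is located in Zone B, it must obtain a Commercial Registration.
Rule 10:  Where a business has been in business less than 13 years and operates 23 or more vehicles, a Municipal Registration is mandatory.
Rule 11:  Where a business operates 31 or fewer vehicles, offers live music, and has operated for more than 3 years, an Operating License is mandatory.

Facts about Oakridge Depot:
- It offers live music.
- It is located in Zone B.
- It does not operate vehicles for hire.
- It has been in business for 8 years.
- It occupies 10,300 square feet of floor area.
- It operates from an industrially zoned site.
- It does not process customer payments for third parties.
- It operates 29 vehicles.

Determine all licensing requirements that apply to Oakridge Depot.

Municipal Certificate, Municipal Registration, Operating License, Zone B Permit

Rule 1: floor area 10,300 square feet ≤ 14,000 square feet → Municipal Registration exemption does not apply.
Rule 2: offers live music; vehicles 29 < 38 → Live Entertainment Permit not required.
Rule 3: does not operate vehicles for hire; operates from an industrially zoned site → General Business Registration not required.
Rule 4: vehicles 29 ≤ 31; offers live music; is located in Zone B → Regulatory Registration required.
Rule 5: vehicles 29 > 28; offers live music; years in business 8 ≥ 5 → Fleet Certificate not required.
Rule 6: is located in Zone B; operates from an industrially zoned site → Zone B Permit required.
Rule 7: operates from an industrially zoned site; offers live music → Municipal Certificate required.
Rule 8: years in business 8 > 2 → exempt from Regulatory Registration.
Rule 9: does not operate vehicles for hire; operates from an industrially zoned site; is located in Zone B → Commercial Registration not required.
Rule 10: years in business 8 < 13; vehicles 29 ≥ 23 → Municipal Registration required.
Rule 11: vehicles 29 ≤ 31; offers live music; years in business 8 > 3 → Operating License required.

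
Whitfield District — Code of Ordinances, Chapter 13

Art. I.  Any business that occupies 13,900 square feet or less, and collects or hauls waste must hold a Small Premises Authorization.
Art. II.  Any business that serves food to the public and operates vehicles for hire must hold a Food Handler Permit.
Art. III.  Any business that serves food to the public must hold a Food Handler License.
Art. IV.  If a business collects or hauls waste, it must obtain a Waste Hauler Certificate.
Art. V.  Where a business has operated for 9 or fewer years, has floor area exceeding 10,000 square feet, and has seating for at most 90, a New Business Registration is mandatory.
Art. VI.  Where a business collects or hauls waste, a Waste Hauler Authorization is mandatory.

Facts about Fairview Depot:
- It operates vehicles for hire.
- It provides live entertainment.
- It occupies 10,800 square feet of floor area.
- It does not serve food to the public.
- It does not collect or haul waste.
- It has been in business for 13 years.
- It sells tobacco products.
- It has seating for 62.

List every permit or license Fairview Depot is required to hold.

None

Art. I. floor area 10,800 square feet ≤ 13,900 square feet; does not collect or haul waste → Small Premises Authorization not required.
Art. II. does not serve food to the public; operates vehicles for hire → Food Handler Permit not required.
Art. III. does not serve food to the public → Food Handler License not required.
Art. IV. does not collect or haul waste → Waste Hauler Certificate not required.
Art. V. years in business 13 > 9; floor area 10,800 square feet > 10,000 square feet; seating 62 ≤ 90 → New Business Registration not required.
Art. VI. does not collect or haul waste → Waste Hauler Authorization not required.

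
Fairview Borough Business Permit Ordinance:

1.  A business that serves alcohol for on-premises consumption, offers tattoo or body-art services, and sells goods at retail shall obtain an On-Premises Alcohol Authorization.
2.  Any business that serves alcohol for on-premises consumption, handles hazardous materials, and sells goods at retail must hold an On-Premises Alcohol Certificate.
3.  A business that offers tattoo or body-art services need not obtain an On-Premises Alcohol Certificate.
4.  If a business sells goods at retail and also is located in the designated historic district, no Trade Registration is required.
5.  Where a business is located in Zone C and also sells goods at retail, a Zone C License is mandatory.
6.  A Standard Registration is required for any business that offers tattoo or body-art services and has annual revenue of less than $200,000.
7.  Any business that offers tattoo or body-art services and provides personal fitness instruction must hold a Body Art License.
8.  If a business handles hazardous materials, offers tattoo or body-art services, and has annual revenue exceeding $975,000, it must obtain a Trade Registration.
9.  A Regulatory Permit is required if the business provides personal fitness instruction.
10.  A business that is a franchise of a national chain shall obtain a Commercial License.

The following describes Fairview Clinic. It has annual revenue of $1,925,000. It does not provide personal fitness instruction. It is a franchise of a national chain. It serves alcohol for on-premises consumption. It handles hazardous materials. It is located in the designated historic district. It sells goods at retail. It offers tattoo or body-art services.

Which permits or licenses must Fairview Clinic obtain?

Commercial License, On-Premises Alcohol Authorization

1. serves alcohol for on-premises consumption; offers tattoo or body-art services; sells goods at retail → On-Premises Alcohol Authorization required.
2. serves alcohol for on-premises consumption; handles hazardous materials; sells goods at retail → On-Premises Alcohol Certificate required.
3. offers tattoo or body-art services → exempt from On-Premises Alcohol Certificate.
4. sells goods at retail; is located in the designated historic district → exempt from Trade Registration.
5. is located in the designated historic district (not: is located in Zone C); sells goods at retail → Zone C License not required.
6. offers tattoo or body-art services; revenue $1,925,000 ≥ $200,000 → Standard Registration not required.
7. offers tattoo or body-art services; does not provide personal fitness instruction → Body Art License not required.
8. handles hazardous materials; offers tattoo or body-art services; revenue $1,925,000 > $975,000 → Trade Registration required.
9. does not provide personal fitness instruction → Regulatory Permit not required.
10. is a franchise of a national chain → Commercial License required.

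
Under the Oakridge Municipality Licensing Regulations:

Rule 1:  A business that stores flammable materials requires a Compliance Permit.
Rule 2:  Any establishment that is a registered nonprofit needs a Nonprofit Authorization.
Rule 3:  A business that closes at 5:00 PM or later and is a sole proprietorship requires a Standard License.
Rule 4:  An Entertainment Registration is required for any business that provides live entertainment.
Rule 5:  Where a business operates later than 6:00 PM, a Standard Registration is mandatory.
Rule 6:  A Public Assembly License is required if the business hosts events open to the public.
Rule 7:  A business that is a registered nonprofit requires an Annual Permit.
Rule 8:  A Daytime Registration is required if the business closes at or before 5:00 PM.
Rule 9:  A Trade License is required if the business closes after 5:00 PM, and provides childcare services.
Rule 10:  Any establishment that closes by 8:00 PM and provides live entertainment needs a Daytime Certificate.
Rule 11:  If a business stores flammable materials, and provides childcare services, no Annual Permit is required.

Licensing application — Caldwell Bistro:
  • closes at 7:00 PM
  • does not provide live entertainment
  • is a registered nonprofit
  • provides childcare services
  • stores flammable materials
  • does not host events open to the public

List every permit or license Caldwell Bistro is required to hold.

Rule 1: stores flammable materials → Compliance Permit required.
Rule 2: is a registered nonprofit → Nonprofit Authorization required.
Rule 3: closes 7:00 PM, after 5:00 PM; is a registered nonprofit (not: is a sole proprietorship) → Standard License not required.
Rule 4: does not provide live entertainment → Entertainment Registration not required.
Rule 5: closes 7:00 PM, after 6:00 PM → Standard Registration required.
Rule 6: does not host events open to the public → Public Assembly License not required.
Rule 7: is a registered nonprofit → Annual Permit required.
Rule 8: closes 7:00 PM, after 5:00 PM → Daytime Registration not required.
Rule 9: closes 7:00 PM, after 5:00 PM; provides childcare services → Trade License required.
Rule 10: closes 7:00 PM, at/before 8:00 PM; does not provide live entertainment → Daytime Certificate not required.
Rule 11: stores flammable materials; provides childcare services → exempt from Annual Permit.

Compliance Permit, Nonprofit Authorization, Standard Registration, Trade License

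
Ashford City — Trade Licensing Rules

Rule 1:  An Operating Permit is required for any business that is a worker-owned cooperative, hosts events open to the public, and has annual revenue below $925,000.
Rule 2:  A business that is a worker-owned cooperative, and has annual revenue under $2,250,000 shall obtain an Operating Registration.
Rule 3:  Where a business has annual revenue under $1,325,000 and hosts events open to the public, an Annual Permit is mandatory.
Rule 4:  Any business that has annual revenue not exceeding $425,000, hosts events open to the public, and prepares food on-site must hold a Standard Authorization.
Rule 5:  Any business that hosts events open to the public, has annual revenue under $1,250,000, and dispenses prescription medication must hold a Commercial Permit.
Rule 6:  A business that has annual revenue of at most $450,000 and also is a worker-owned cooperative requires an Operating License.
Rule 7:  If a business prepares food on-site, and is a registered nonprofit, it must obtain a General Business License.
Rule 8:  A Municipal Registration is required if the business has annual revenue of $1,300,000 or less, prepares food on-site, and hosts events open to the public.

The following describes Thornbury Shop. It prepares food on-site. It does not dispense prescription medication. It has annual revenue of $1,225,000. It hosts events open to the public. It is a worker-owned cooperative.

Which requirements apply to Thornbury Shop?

Rule 1: is a worker-owned cooperative; hosts events open to the public; revenue $1,225,000 ≥ $925,000 → Operating Permit not required.
Rule 2: is a worker-owned cooperative; revenue $1,225,000 < $2,250,000 → Operating Registration required.
Rule 3: revenue $1,225,000 < $1,325,000; hosts events open to the public → Annual Permit required.
Rule 4: revenue $1,225,000 > $425,000; hosts events open to the public; prepares food on-site → Standard Authorization not required.
Rule 5: hosts events open to the public; revenue $1,225,000 < $1,250,000; does not dispense prescription medication → Commercial Permit not required.
Rule 6: revenue $1,225,000 > $450,000; is a worker-owned cooperative → Operating License not required.
Rule 7: prepares food on-site; is a worker-owned cooperative (not: is a registered nonprofit) → General Business License not required.
Rule 8: revenue $1,225,000 ≤ $1,300,000; prepares food on-site; hosts events open to the public → Municipal Registration required.

Annual Permit, Municipal Registration, Operating Registration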